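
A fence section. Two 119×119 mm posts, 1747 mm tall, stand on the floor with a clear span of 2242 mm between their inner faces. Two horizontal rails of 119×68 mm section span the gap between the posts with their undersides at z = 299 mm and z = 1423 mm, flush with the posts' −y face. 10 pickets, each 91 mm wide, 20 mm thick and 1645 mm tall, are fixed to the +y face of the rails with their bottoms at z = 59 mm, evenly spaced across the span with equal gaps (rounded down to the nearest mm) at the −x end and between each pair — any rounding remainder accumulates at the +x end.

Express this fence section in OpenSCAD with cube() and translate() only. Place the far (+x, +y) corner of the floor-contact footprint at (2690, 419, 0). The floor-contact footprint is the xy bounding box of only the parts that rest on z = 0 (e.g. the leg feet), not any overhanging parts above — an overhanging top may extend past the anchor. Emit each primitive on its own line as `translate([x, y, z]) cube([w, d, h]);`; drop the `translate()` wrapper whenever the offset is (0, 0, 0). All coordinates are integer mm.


translate([210, 300, 0]) cube([119, 119, 1747]);
translate([2571, 300, 0]) cube([119, 119, 1747]);
translate([329, 300, 299]) cube([2242, 119, 68]);
translate([329, 300, 1423]) cube([2242, 119, 68]);
translate([450, 419, 59]) cube([91, 20, 1645]);
translate([662, 419, 59]) cube([91, 20, 1645]);
translate([874, 419, 59]) cube([91, 20, 1645]);
translate([1086, 419, 59]) cube([91, 20, 1645]);
translate([1298, 419, 59]) cube([91, 20, 1645]);
translate([1510, 419, 59]) cube([91, 20, 1645]);
translate([1722, 419, 59]) cube([91, 20, 1645]);
translate([1934, 419, 59]) cube([91, 20, 1645]);
translate([2146, 419, 59]) cube([91, 20, 1645]);
translate([2358, 419, 59]) cube([91, 20, 1645]);


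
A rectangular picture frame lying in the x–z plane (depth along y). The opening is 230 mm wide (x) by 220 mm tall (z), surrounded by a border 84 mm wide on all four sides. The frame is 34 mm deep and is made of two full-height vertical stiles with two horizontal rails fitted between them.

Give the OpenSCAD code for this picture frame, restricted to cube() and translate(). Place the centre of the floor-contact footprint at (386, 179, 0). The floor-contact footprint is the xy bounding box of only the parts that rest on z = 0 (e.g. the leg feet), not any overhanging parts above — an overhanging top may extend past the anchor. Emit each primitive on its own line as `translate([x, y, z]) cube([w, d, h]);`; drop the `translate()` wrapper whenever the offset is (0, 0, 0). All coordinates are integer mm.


translate([187, 162, 0]) cube([84, 34, 388]);
translate([501, 162, 0]) cube([84, 34, 388]);
translate([271, 162, 0]) cube([230, 34, 84]);
translate([271, 162, 304]) cube([230, 34, 84]);


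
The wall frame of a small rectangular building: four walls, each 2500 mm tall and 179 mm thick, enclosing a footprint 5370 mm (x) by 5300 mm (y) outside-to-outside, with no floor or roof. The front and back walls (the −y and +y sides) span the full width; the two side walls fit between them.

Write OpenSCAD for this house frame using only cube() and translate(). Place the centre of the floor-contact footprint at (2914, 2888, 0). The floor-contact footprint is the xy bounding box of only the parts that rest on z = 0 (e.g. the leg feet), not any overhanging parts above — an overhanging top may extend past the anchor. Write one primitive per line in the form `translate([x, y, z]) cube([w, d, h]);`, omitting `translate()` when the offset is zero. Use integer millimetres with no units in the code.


translate([229, 238, 0]) cube([5370, 179, 2500]);
translate([229, 5359, 0]) cube([5370, 179, 2500]);
translate([229, 417, 0]) cube([179, 4942, 2500]);
translate([5420, 417, 0]) cube([179, 4942, 2500]);


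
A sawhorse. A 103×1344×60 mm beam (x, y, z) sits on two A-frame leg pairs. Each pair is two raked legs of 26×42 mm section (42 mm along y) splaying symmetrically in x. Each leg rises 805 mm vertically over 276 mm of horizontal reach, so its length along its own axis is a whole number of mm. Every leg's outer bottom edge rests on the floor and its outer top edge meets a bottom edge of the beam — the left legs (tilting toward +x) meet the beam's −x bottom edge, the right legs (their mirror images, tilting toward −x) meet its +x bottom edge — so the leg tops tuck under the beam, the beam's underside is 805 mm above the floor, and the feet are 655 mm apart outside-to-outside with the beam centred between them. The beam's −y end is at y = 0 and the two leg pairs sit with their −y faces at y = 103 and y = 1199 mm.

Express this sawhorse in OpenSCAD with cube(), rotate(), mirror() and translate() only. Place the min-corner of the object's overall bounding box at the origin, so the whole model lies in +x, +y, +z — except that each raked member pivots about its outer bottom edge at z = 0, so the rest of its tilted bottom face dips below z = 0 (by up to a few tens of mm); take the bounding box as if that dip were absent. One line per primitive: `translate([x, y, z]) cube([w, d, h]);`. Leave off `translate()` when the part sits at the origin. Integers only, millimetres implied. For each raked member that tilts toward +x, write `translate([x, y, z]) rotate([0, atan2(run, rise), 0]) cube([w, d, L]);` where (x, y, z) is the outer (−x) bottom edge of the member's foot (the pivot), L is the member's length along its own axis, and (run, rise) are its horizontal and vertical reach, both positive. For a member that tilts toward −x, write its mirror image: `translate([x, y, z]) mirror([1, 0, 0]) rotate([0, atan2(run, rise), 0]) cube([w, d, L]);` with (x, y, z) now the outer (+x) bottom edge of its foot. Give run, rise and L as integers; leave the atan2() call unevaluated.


translate([276, 0, 805]) cube([103, 1344, 60]);
translate([0, 103, 0]) rotate([0, atan2(276, 805), 0]) cube([26, 42, 851]);
translate([655, 103, 0]) mirror([1, 0, 0]) rotate([0, atan2(276, 805), 0]) cube([26, 42, 851]);
translate([0, 1199, 0]) rotate([0, atan2(276, 805), 0]) cube([26, 42, 851]);
translate([655, 1199, 0]) mirror([1, 0, 0]) rotate([0, atan2(276, 805), 0]) cube([26, 42, 851]);


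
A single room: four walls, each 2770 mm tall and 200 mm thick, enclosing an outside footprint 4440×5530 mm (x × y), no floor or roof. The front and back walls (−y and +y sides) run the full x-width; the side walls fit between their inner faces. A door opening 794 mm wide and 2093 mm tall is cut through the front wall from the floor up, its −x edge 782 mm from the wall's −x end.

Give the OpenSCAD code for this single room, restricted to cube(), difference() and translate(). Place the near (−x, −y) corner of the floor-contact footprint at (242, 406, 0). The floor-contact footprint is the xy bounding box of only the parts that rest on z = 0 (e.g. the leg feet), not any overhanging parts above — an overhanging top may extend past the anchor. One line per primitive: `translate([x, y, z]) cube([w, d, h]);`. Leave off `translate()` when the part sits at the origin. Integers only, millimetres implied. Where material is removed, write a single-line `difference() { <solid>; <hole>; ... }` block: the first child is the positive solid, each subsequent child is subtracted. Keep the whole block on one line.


difference() { translate([242, 406, 0]) cube([4440, 200, 2770]); translate([1024, 406, 0]) cube([794, 200, 2093]); }
translate([242, 5736, 0]) cube([4440, 200, 2770]);
translate([242, 606, 0]) cube([200, 5130, 2770]);
translate([4482, 606, 0]) cube([200, 5130, 2770]);


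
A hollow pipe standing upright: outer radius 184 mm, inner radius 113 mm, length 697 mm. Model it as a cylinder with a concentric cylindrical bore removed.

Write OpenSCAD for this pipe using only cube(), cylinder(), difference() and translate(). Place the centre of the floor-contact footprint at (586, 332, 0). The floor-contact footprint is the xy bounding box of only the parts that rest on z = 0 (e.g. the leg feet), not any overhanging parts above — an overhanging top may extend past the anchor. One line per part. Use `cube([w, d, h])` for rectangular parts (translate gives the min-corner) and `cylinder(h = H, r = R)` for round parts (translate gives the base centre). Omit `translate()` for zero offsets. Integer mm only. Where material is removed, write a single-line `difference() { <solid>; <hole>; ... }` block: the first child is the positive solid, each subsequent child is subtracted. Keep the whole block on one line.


difference() { translate([586, 332, 0]) cylinder(h = 697, r = 184); translate([586, 332, 0]) cylinder(h = 697, r = 113); }


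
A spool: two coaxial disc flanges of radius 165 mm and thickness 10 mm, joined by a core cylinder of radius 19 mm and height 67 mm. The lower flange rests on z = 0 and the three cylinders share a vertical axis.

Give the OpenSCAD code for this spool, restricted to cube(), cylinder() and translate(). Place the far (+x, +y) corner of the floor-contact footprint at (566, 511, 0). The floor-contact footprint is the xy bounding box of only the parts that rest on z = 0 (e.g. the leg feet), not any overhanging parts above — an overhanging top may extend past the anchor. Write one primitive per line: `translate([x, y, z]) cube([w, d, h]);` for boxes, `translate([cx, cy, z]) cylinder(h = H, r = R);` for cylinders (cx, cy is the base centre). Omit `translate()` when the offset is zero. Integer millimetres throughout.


translate([401, 346, 0]) cylinder(h = 10, r = 165);
translate([401, 346, 10]) cylinder(h = 67, r = 19);
translate([401, 346, 77]) cylinder(h = 10, r = 165);


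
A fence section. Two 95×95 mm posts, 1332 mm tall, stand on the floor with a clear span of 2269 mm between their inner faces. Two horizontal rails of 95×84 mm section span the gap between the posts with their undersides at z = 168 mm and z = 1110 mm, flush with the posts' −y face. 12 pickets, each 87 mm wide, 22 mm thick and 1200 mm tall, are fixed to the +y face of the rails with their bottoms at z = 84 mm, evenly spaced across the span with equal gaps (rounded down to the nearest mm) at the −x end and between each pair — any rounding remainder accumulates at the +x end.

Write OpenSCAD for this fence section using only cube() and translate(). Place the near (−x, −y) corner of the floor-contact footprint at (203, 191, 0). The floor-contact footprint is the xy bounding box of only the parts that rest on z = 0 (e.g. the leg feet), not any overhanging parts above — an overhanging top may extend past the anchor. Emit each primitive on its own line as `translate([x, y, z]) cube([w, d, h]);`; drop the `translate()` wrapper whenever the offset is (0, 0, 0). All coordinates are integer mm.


translate([203, 191, 0]) cube([95, 95, 1332]);
translate([2567, 191, 0]) cube([95, 95, 1332]);
translate([298, 191, 168]) cube([2269, 95, 84]);
translate([298, 191, 1110]) cube([2269, 95, 84]);
translate([392, 286, 84]) cube([87, 22, 1200]);
translate([573, 286, 84]) cube([87, 22, 1200]);
translate([754, 286, 84]) cube([87, 22, 1200]);
translate([935, 286, 84]) cube([87, 22, 1200]);
translate([1116, 286, 84]) cube([87, 22, 1200]);
translate([1297, 286, 84]) cube([87, 22, 1200]);
translate([1478, 286, 84]) cube([87, 22, 1200]);
translate([1659, 286, 84]) cube([87, 22, 1200]);
translate([1840, 286, 84]) cube([87, 22, 1200]);
translate([2021, 286, 84]) cube([87, 22, 1200]);
translate([2202, 286, 84]) cube([87, 22, 1200]);
translate([2383, 286, 84]) cube([87, 22, 1200]);


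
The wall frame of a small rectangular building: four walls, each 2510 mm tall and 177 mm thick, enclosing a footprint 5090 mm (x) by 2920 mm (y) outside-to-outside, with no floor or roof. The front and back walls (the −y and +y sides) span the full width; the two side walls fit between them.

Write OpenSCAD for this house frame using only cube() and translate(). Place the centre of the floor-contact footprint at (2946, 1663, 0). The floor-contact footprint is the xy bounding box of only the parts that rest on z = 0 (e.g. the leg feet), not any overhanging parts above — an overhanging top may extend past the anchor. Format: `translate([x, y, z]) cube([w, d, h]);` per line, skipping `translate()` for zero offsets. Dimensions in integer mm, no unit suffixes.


translate([401, 203, 0]) cube([5090, 177, 2510]);
translate([401, 2946, 0]) cube([5090, 177, 2510]);
translate([401, 380, 0]) cube([177, 2566, 2510]);
translate([5314, 380, 0]) cube([177, 2566, 2510]);


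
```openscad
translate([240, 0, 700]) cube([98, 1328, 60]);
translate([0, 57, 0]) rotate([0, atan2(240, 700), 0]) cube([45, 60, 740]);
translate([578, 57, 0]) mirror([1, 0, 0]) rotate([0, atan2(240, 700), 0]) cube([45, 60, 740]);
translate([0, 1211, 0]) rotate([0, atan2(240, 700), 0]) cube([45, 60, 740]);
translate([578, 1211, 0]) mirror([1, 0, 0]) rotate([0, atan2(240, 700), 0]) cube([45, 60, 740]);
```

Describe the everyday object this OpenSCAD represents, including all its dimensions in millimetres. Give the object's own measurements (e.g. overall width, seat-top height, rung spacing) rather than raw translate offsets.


A sawhorse. A 98×1328×60 mm beam (x, y, z) sits on two A-frame leg pairs. Each pair is two raked legs of 45×60 mm section (60 mm along y) splaying symmetrically in x. Each leg rises 700 mm vertically over 240 mm of horizontal reach and is 740 mm long along its own axis. Every leg's outer bottom edge rests on the floor and its outer top edge meets a bottom edge of the beam — the left legs (tilting toward +x) meet the beam's −x bottom edge, the right legs (their mirror images, tilting toward −x) meet its +x bottom edge — so the leg tops tuck under the beam, the beam's underside is 700 mm above the floor, and the feet are 578 mm apart outside-to-outside with the beam centred between them. The two leg pairs are set in 57 mm from either end of the beam.


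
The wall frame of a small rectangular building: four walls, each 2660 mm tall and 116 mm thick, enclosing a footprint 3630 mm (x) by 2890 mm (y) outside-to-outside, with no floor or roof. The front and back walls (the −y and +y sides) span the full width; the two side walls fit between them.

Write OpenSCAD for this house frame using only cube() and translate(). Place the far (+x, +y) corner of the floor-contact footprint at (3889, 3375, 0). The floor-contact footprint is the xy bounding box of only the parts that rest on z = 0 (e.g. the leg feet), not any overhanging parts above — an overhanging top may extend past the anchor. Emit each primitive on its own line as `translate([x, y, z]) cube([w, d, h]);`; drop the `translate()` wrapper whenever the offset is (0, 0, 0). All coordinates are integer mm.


translate([259, 485, 0]) cube([3630, 116, 2660]);
translate([259, 3259, 0]) cube([3630, 116, 2660]);
translate([259, 601, 0]) cube([116, 2658, 2660]);
translate([3773, 601, 0]) cube([116, 2658, 2660]);


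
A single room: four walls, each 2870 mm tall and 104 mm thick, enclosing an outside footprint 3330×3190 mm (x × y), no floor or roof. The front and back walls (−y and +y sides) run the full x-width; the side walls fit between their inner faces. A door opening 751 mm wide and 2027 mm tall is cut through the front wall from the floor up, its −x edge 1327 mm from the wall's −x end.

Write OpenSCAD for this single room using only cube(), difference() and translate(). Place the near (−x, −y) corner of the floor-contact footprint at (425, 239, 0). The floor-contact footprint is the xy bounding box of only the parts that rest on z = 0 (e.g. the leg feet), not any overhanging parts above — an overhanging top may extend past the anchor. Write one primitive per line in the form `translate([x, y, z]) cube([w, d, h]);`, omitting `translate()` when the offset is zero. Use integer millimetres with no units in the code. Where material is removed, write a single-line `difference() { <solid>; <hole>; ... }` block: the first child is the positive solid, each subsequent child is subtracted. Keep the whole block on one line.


difference() { translate([425, 239, 0]) cube([3330, 104, 2870]); translate([1752, 239, 0]) cube([751, 104, 2027]); }
translate([425, 3325, 0]) cube([3330, 104, 2870]);
translate([425, 343, 0]) cube([104, 2982, 2870]);
translate([3651, 343, 0]) cube([104, 2982, 2870]);


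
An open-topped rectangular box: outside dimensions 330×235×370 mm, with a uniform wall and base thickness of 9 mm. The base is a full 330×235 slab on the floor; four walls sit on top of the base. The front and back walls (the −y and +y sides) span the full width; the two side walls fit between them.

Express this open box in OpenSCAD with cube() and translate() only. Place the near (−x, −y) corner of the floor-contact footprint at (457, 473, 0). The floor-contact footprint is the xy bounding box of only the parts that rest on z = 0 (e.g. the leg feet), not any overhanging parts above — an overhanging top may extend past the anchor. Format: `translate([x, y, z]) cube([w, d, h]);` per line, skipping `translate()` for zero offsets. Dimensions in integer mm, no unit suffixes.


translate([457, 473, 0]) cube([330, 235, 9]);
translate([457, 473, 9]) cube([330, 9, 361]);
translate([457, 699, 9]) cube([330, 9, 361]);
translate([457, 482, 9]) cube([9, 217, 361]);
translate([778, 482, 9]) cube([9, 217, 361]);


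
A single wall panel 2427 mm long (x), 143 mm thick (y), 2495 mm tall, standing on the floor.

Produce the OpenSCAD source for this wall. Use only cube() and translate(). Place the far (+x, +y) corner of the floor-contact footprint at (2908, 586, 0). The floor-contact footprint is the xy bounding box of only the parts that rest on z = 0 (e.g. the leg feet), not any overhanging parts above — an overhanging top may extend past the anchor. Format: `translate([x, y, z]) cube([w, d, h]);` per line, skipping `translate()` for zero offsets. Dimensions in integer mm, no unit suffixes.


translate([481, 443, 0]) cube([2427, 143, 2495]);


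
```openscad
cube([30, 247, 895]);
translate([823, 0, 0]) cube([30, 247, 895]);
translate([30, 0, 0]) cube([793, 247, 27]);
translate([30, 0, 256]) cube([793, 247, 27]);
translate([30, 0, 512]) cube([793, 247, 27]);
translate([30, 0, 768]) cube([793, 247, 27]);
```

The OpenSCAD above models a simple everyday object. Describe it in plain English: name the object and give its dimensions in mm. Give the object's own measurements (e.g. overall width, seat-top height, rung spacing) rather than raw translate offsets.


An open bookshelf. Two side panels, each 30 mm thick, 247 mm deep and 895 mm tall, stand 853 mm apart (outside-to-outside). Between them sit 4 shelves, each 27 mm thick and 247 mm deep, spanning the full gap between the sides. The bottom shelf rests on the floor (its underside at z = 0) and the clear gap between one shelf's top and the next shelf's underside is 229 mm.


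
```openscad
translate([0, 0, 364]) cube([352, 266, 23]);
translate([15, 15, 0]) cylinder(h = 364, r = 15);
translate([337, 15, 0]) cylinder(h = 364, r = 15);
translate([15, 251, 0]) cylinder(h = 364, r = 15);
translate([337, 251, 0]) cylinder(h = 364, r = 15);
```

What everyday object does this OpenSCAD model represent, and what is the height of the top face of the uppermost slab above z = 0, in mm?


A stool. The seat height is 387 mm.

A 352×266×23 slab at z = 364 on four corner cylinders — a stool. The seat top is 364 + 23 = 387 mm.


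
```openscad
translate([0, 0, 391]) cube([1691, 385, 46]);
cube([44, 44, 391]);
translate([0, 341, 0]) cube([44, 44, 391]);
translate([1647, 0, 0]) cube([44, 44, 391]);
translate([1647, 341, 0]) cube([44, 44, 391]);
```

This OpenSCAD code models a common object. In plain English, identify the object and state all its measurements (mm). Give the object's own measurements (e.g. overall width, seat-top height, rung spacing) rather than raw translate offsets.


A long wooden bench with a 1691 mm (x) × 385 mm (y) seat, 46 mm thick, its top surface 437 mm above the floor. Four 44 mm square legs at the seat corners, flush with the edges, run from z = 0 to the seat underside.


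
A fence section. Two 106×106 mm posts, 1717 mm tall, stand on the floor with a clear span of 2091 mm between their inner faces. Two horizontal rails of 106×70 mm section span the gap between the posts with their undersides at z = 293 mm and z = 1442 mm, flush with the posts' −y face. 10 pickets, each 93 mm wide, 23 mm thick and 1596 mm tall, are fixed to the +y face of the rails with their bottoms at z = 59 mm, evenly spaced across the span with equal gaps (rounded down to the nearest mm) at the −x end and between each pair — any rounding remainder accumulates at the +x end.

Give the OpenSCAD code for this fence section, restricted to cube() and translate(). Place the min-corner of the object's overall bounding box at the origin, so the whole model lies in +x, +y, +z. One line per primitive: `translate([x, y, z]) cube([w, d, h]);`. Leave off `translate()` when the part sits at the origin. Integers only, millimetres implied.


cube([106, 106, 1717]);
translate([2197, 0, 0]) cube([106, 106, 1717]);
translate([106, 0, 293]) cube([2091, 106, 70]);
translate([106, 0, 1442]) cube([2091, 106, 70]);
translate([211, 106, 59]) cube([93, 23, 1596]);
translate([409, 106, 59]) cube([93, 23, 1596]);
translate([607, 106, 59]) cube([93, 23, 1596]);
translate([805, 106, 59]) cube([93, 23, 1596]);
translate([1003, 106, 59]) cube([93, 23, 1596]);
translate([1201, 106, 59]) cube([93, 23, 1596]);
translate([1399, 106, 59]) cube([93, 23, 1596]);
translate([1597, 106, 59]) cube([93, 23, 1596]);
translate([1795, 106, 59]) cube([93, 23, 1596]);
translate([1993, 106, 59]) cube([93, 23, 1596]);


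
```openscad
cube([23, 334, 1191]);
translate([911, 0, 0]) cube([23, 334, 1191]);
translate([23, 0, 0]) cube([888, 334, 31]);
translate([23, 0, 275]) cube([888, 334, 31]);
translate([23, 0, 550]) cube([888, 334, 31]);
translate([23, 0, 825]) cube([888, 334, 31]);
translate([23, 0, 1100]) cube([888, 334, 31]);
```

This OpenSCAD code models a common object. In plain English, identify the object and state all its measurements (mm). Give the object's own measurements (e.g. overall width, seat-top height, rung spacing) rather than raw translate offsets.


An open bookshelf. Two side panels, each 23 mm thick, 334 mm deep and 1191 mm tall, stand 934 mm apart (outside-to-outside). Between them sit 5 shelves, each 31 mm thick and 334 mm deep, spanning the full gap between the sides. The bottom shelf rests on the floor (its underside at z = 0) and the clear gap between one shelf's top and the next shelf's underside is 244 mm.


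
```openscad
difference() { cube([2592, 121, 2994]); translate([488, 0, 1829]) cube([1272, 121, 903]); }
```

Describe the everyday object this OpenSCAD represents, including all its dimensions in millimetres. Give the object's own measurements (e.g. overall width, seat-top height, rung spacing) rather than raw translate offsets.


A wall 2592 mm long (x), 121 mm thick (y), 2994 mm tall, with a rectangular window opening cut through it. The opening is 1272 mm wide and 903 mm tall; its sill is at z = 1829 mm and its near (−x) edge is 488 mm from the wall's −x end. The opening passes through the full wall thickness.


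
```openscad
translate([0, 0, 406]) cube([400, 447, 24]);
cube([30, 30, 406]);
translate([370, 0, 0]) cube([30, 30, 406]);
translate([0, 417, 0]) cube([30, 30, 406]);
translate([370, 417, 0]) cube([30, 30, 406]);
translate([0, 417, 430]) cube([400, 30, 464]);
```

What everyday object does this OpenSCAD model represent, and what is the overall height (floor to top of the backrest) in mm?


A chair. The overall height is 894 mm.

A slab on four corner posts with a tall panel at the back — a chair. The seat slab sits at z = 406 with thickness 24, and the 464 mm backrest starts at the seat top, so the overall height is 406 + 24 + 464 = 894 mm.


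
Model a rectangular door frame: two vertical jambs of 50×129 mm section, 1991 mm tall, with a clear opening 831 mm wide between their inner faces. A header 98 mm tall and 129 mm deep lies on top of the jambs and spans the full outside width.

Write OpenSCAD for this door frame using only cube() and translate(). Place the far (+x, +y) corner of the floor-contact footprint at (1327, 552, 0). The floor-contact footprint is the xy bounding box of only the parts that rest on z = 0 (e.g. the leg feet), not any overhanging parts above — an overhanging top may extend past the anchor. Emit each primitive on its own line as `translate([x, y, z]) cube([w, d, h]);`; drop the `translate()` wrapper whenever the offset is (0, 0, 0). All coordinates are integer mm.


translate([396, 423, 0]) cube([50, 129, 1991]);
translate([1277, 423, 0]) cube([50, 129, 1991]);
translate([396, 423, 1991]) cube([931, 129, 98]);


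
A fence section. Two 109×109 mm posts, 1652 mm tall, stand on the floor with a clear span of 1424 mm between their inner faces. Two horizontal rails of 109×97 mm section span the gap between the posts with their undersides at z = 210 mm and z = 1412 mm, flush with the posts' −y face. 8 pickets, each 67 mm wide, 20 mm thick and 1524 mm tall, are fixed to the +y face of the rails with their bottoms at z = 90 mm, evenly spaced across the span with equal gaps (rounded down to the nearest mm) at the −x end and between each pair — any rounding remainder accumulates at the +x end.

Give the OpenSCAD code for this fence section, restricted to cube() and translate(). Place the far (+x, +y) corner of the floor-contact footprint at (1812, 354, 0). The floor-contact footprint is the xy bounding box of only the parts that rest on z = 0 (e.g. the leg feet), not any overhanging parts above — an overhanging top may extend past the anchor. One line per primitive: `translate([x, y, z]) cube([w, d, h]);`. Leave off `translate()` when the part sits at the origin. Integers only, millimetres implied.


translate([170, 245, 0]) cube([109, 109, 1652]);
translate([1703, 245, 0]) cube([109, 109, 1652]);
translate([279, 245, 210]) cube([1424, 109, 97]);
translate([279, 245, 1412]) cube([1424, 109, 97]);
translate([377, 354, 90]) cube([67, 20, 1524]);
translate([542, 354, 90]) cube([67, 20, 1524]);
translate([707, 354, 90]) cube([67, 20, 1524]);
translate([872, 354, 90]) cube([67, 20, 1524]);
translate([1037, 354, 90]) cube([67, 20, 1524]);
translate([1202, 354, 90]) cube([67, 20, 1524]);
translate([1367, 354, 90]) cube([67, 20, 1524]);
translate([1532, 354, 90]) cube([67, 20, 1524]);


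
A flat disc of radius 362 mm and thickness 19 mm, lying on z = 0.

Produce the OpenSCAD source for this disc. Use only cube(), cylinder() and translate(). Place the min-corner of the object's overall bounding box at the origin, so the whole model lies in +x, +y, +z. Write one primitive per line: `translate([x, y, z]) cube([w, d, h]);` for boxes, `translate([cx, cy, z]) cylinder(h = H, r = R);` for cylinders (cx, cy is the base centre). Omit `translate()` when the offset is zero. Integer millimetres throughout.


translate([362, 362, 0]) cylinder(h = 19, r = 362);


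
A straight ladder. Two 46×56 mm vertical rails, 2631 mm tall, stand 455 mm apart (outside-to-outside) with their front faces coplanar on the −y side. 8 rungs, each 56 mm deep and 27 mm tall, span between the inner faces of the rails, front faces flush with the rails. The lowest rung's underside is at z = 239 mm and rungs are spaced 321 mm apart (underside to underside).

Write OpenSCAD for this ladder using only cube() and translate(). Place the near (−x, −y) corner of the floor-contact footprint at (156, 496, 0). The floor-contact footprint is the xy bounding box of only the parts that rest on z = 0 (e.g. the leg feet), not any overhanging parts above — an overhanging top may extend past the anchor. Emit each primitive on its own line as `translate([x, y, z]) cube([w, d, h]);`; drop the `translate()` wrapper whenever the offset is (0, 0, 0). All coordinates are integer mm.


translate([156, 496, 0]) cube([46, 56, 2631]);
translate([565, 496, 0]) cube([46, 56, 2631]);
translate([202, 496, 239]) cube([363, 56, 27]);
translate([202, 496, 560]) cube([363, 56, 27]);
translate([202, 496, 881]) cube([363, 56, 27]);
translate([202, 496, 1202]) cube([363, 56, 27]);
translate([202, 496, 1523]) cube([363, 56, 27]);
translate([202, 496, 1844]) cube([363, 56, 27]);
translate([202, 496, 2165]) cube([363, 56, 27]);
translate([202, 496, 2486]) cube([363, 56, 27]);


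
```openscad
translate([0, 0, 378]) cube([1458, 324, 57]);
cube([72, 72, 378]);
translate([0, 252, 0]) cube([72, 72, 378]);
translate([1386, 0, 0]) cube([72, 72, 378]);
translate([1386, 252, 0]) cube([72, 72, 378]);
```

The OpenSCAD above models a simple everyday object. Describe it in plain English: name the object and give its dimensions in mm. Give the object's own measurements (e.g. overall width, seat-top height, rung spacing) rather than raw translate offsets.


A bench: a 1458×324 mm seat slab, 57 mm thick, top at z = 435 mm, on four 72×72 mm square legs flush with the seat corners and standing on z = 0.


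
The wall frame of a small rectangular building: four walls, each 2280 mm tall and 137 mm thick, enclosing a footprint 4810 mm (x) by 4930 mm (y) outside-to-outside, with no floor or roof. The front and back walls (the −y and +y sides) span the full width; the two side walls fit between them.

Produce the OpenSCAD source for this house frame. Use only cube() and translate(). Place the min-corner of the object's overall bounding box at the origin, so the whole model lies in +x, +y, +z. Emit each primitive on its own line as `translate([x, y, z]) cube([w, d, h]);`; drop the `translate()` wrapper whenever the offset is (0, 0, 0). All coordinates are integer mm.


cube([4810, 137, 2280]);
translate([0, 4793, 0]) cube([4810, 137, 2280]);
translate([0, 137, 0]) cube([137, 4656, 2280]);
translate([4673, 137, 0]) cube([137, 4656, 2280]);


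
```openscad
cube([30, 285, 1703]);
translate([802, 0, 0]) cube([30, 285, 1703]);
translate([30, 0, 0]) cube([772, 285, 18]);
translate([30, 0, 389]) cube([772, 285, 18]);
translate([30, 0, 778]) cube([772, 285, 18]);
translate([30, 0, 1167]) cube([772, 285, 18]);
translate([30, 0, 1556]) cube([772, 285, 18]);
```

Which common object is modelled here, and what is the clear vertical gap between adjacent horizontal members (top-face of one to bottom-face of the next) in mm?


A bookshelf. The clear shelf gap is 371 mm.

Two tall side panels with 5 horizontal boards between them — a bookshelf. The first two shelf undersides are at z = 0 and z = 389; with shelf thickness 18, the clear gap is 389 − 0 − 18 = 371 mm.


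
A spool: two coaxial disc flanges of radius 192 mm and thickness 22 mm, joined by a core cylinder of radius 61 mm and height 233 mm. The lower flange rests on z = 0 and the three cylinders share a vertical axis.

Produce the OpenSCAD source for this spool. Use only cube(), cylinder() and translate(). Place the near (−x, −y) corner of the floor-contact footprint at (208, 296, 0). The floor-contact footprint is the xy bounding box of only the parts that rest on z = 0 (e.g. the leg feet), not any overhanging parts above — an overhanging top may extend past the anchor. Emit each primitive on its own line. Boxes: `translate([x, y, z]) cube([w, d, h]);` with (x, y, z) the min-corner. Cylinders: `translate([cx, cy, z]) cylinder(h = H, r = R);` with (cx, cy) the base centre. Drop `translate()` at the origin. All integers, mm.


translate([400, 488, 0]) cylinder(h = 22, r = 192);
translate([400, 488, 22]) cylinder(h = 233, r = 61);
translate([400, 488, 255]) cylinder(h = 22, r = 192);


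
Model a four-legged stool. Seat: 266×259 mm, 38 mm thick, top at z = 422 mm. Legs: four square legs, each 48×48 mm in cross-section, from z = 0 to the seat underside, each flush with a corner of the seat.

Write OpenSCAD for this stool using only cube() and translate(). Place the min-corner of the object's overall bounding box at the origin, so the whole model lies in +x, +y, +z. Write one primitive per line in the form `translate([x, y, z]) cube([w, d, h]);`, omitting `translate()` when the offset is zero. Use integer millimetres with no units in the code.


translate([0, 0, 384]) cube([266, 259, 38]);
cube([48, 48, 384]);
translate([218, 0, 0]) cube([48, 48, 384]);
translate([0, 211, 0]) cube([48, 48, 384]);
translate([218, 211, 0]) cube([48, 48, 384]);


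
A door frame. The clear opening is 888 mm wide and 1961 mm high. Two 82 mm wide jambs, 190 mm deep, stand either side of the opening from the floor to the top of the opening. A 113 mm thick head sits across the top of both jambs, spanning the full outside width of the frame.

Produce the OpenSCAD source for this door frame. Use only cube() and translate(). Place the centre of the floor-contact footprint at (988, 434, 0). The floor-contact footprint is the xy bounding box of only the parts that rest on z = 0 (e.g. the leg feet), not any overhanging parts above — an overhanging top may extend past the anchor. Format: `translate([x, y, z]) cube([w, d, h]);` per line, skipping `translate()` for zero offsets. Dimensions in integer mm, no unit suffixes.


translate([462, 339, 0]) cube([82, 190, 1961]);
translate([1432, 339, 0]) cube([82, 190, 1961]);
translate([462, 339, 1961]) cube([1052, 190, 113]);


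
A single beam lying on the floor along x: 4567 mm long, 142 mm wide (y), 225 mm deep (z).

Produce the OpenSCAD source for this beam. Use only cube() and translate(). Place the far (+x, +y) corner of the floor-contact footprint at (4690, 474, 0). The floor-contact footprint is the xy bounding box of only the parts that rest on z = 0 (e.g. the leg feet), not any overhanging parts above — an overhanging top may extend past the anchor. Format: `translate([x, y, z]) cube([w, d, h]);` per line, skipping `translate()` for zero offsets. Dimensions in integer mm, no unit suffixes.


translate([123, 332, 0]) cube([4567, 142, 225]);


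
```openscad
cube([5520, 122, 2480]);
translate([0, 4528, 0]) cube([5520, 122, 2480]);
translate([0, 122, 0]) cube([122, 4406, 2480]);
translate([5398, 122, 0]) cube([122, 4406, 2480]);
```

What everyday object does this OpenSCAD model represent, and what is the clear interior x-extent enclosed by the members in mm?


A house (or room) frame. The interior width is 5276 mm.

Four 2480 mm walls enclosing a rectangle with no floor or roof — a room or house frame. Outside width is 5520 mm and wall thickness is 122 mm, so the interior width is 5520 − 2 × 122 = 5276 mm.


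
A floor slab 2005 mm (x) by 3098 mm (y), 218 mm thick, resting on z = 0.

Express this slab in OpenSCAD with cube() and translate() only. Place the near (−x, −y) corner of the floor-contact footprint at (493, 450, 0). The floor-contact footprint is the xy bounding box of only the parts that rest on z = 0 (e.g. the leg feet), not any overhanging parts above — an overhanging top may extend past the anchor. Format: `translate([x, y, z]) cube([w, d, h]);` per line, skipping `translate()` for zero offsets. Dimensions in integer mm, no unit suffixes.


translate([493, 450, 0]) cube([2005, 3098, 218]);


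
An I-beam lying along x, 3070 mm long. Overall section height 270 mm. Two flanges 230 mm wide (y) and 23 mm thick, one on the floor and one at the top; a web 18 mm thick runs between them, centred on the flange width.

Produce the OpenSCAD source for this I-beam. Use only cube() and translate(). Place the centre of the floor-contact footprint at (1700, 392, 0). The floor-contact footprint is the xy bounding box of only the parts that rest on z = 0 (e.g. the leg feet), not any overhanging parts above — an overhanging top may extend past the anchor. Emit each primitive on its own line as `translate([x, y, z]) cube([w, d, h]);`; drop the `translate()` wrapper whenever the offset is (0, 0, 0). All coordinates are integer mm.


translate([165, 277, 0]) cube([3070, 230, 23]);
translate([165, 383, 23]) cube([3070, 18, 224]);
translate([165, 277, 247]) cube([3070, 230, 23]);


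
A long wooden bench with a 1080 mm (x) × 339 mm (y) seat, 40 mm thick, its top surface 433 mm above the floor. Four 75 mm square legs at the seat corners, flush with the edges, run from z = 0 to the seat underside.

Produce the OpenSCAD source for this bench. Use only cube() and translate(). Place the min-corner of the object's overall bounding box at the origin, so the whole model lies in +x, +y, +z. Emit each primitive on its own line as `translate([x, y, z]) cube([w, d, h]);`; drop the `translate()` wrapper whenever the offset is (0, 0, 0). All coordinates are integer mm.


translate([0, 0, 393]) cube([1080, 339, 40]);
cube([75, 75, 393]);
translate([0, 264, 0]) cube([75, 75, 393]);
translate([1005, 0, 0]) cube([75, 75, 393]);
translate([1005, 264, 0]) cube([75, 75, 393]);


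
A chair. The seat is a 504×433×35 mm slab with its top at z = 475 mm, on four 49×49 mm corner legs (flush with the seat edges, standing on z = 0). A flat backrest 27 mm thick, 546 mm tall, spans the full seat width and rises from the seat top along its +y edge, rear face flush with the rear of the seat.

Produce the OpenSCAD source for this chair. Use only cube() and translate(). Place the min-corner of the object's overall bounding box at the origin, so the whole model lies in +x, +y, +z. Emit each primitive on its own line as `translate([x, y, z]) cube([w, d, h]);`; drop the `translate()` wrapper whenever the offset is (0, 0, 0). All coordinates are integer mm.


// leg_h = 475 - 35 = 440
translate([0, 0, 440]) cube([504, 433, 35]);
cube([49, 49, 440]);
translate([455, 0, 0]) cube([49, 49, 440]);
translate([0, 384, 0]) cube([49, 49, 440]);
translate([455, 384, 0]) cube([49, 49, 440]);
translate([0, 406, 475]) cube([504, 27, 546]);


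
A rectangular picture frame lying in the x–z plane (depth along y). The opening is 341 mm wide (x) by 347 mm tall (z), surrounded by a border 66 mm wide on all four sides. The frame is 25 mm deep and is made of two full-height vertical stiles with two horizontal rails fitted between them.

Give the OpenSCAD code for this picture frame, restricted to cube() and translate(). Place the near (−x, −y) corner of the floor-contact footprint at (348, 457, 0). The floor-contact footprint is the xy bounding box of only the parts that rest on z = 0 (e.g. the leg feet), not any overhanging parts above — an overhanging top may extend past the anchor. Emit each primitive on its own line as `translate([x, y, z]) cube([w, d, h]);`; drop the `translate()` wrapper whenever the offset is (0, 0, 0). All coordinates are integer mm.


translate([348, 457, 0]) cube([66, 25, 479]);
translate([755, 457, 0]) cube([66, 25, 479]);
translate([414, 457, 0]) cube([341, 25, 66]);
translate([414, 457, 413]) cube([341, 25, 66]);


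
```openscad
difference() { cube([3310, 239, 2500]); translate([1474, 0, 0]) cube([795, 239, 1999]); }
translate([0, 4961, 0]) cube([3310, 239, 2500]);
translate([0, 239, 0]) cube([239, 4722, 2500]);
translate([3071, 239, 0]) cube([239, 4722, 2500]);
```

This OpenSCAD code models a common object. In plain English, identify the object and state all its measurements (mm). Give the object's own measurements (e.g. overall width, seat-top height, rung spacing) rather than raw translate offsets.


A single room: four walls, each 2500 mm tall and 239 mm thick, enclosing an outside footprint 3310×5200 mm (x × y), no floor or roof. The front and back walls (−y and +y sides) run the full x-width; the side walls fit between their inner faces. A door opening 795 mm wide and 1999 mm tall is cut through the front wall from the floor up, its −x edge 1474 mm from the wall's −x end.


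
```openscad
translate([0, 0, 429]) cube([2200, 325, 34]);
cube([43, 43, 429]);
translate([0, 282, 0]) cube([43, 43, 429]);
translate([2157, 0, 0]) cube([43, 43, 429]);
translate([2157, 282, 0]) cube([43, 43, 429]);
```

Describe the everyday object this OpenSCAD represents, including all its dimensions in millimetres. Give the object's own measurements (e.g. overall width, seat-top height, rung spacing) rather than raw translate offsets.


A long wooden bench with a 2200 mm (x) × 325 mm (y) seat, 34 mm thick, its top surface 463 mm above the floor. Four 43 mm square legs at the seat corners, flush with the edges, run from z = 0 to the seat underside.
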